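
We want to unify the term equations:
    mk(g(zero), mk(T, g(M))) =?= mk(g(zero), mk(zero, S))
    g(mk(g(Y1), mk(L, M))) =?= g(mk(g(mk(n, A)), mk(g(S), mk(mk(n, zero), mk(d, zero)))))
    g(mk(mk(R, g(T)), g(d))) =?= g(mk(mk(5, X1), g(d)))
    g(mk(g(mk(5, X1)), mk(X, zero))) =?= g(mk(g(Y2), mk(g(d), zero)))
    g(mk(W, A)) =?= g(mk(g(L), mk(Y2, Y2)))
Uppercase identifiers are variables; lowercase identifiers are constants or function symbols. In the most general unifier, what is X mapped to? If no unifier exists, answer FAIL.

Decompose mk/2: g(zero) =?= g(zero),  mk(T, g(M)) =?= mk(zero, S).
Delete trivial equation g(zero) =?= g(zero).
Decompose mk/2: T =?= zero,  g(M) =?= S.
Bind T := zero; substituting into the one remaining equation that mentions T gives: g(mk(mk(R, g(zero)), g(d))) =?= g(mk(mk(5, X1), g(d))).
Bind S := g(M); substituting into the one remaining equation that mentions S gives: g(mk(g(Y1), mk(L, M))) =?= g(mk(g(mk(n, A)), mk(g(g(M)), mk(mk(n, zero), mk(d, zero))))).
Decompose g/1: mk(g(Y1), mk(L, M)) =?= mk(g(mk(n, A)), mk(g(g(M)), mk(mk(n, zero), mk(d, zero)))).
Decompose mk/2: g(Y1) =?= g(mk(n, A)),  mk(L, M) =?= mk(g(g(M)), mk(mk(n, zero), mk(d, zero))).
Decompose g/1: Y1 =?= mk(n, A).
Bind Y1 := mk(n, A); no other remaining equation mentions Y1.
Decompose mk/2: L =?= g(g(M)),  M =?= mk(mk(n, zero), mk(d, zero)).
Bind L := g(g(M)); substituting into the one remaining equation that mentions L gives: g(mk(W, A)) =?= g(mk(g(g(g(M))), mk(Y2, Y2))).
Bind M := mk(mk(n, zero), mk(d, zero)); substituting into the one remaining equation that mentions M gives: g(mk(W, A)) =?= g(mk(g(g(g(mk(mk(n, zero), mk(d, zero))))), mk(Y2, Y2))). Substituting into the earlier bindings gives S := g(mk(mk(n, zero), mk(d, zero))), L := g(g(mk(mk(n, zero), mk(d, zero)))).
Decompose g/1: mk(mk(R, g(zero)), g(d)) =?= mk(mk(5, X1), g(d)).
Decompose mk/2: mk(R, g(zero)) =?= mk(5, X1),  g(d) =?= g(d).
Decompose mk/2: R =?= 5,  g(zero) =?= X1.
Bind R := 5; no other remaining equation mentions R.
Bind X1 := g(zero); substituting into the one remaining equation that mentions X1 gives: g(mk(g(mk(5, g(zero))), mk(X, zero))) =?= g(mk(g(Y2), mk(g(d), zero))).
Delete trivial equation g(d) =?= g(d).
Decompose g/1: mk(g(mk(5, g(zero))), mk(X, zero)) =?= mk(g(Y2), mk(g(d), zero)).
Decompose mk/2: g(mk(5, g(zero))) =?= g(Y2),  mk(X, zero) =?= mk(g(d), zero).
Decompose g/1: mk(5, g(zero)) =?= Y2.
Bind Y2 := mk(5, g(zero)); substituting into the one remaining equation that mentions Y2 gives: g(mk(W, A)) =?= g(mk(g(g(g(mk(mk(n, zero), mk(d, zero))))), mk(mk(5, g(zero)), mk(5, g(zero))))).
Decompose mk/2: X =?= g(d),  zero =?= zero.
Bind X := g(d); no other remaining equation mentions X.
Delete trivial equation zero =?= zero.
Decompose g/1: mk(W, A) =?= mk(g(g(g(mk(mk(n, zero), mk(d, zero))))), mk(mk(5, g(zero)), mk(5, g(zero)))).
Decompose mk/2: W =?= g(g(g(mk(mk(n, zero), mk(d, zero))))),  A =?= mk(mk(5, g(zero)), mk(5, g(zero))).
Bind W := g(g(g(mk(mk(n, zero), mk(d, zero))))); no other remaining equation mentions W.
Bind A := mk(mk(5, g(zero)), mk(5, g(zero))). Substituting into the earlier binding gives Y1 := mk(n, mk(mk(5, g(zero)), mk(5, g(zero)))).
MGU = { T ↦ zero, S ↦ g(mk(mk(n, zero), mk(d, zero))), Y1 ↦ mk(n, mk(mk(5, g(zero)), mk(5, g(zero)))), L ↦ g(g(mk(mk(n, zero), mk(d, zero)))), M ↦ mk(mk(n, zero), mk(d, zero)), R ↦ 5, X1 ↦ g(zero), Y2 ↦ mk(5, g(zero)), X ↦ g(d), W ↦ g(g(g(mk(mk(n, zero), mk(d, zero))))), A ↦ mk(mk(5, g(zero)), mk(5, g(zero))) }, so X ↦ g(d).

g(d)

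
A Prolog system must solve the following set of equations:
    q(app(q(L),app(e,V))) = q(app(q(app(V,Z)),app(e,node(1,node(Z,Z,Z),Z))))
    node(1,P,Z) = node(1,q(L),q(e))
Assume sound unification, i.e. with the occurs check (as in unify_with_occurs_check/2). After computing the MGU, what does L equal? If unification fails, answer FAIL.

Decompose q/1: app(q(L),app(e,V)) = app(q(app(V,Z)),app(e,node(1,node(Z,Z,Z),Z))).
Decompose app/2: q(L) = q(app(V,Z)),  app(e,V) = app(e,node(1,node(Z,Z,Z),Z)).
Decompose q/1: L = app(V,Z).
Bind L := app(V,Z); substituting into the one remaining equation that mentions L gives: node(1,P,Z) = node(1,q(app(V,Z)),q(e)).
Decompose app/2: e = e,  V = node(1,node(Z,Z,Z),Z).
Delete trivial equation e = e.
Bind V := node(1,node(Z,Z,Z),Z); substituting into the remaining equation gives: node(1,P,Z) = node(1,q(app(node(1,node(Z,Z,Z),Z),Z)),q(e)). Substituting into the earlier binding gives L := app(node(1,node(Z,Z,Z),Z),Z).
Decompose node/3: 1 = 1,  P = q(app(node(1,node(Z,Z,Z),Z),Z)),  Z = q(e).
Delete trivial equation 1 = 1.
Bind P := q(app(node(1,node(Z,Z,Z),Z),Z)); no other remaining equation mentions P.
Bind Z := q(e). Substituting into the earlier bindings gives L := app(node(1,node(q(e),q(e),q(e)),q(e)),q(e)), V := node(1,node(q(e),q(e),q(e)),q(e)), P := q(app(node(1,node(q(e),q(e),q(e)),q(e)),q(e))).
MGU = { L = app(node(1,node(q(e),q(e),q(e)),q(e)),q(e)), V = node(1,node(q(e),q(e),q(e)),q(e)), P = q(app(node(1,node(q(e),q(e),q(e)),q(e)),q(e))), Z = q(e) }, so L = app(node(1,node(q(e),q(e),q(e)),q(e)),q(e)).

app(node(1,node(q(e),q(e),q(e)),q(e)),q(e))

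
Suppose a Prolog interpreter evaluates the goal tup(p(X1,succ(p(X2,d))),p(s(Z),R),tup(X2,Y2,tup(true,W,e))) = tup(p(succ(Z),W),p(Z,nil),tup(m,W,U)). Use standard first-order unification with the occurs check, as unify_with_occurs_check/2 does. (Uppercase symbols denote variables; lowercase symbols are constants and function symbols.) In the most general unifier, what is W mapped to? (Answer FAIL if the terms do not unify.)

FAIL

Decompose tup/3: p(X1,succ(p(X2,d))) = p(succ(Z),W),  p(s(Z),R) = p(Z,nil),  tup(X2,Y2,tup(true,W,e)) = tup(m,W,U).
Decompose p/2: X1 = succ(Z),  succ(p(X2,d)) = W.
Bind X1 := succ(Z); no other remaining equation mentions X1.
Bind W := succ(p(X2,d)); substituting into the one remaining equation that mentions W gives: tup(X2,Y2,tup(true,succ(p(X2,d)),e)) = tup(m,succ(p(X2,d)),U).
Decompose p/2: s(Z) = Z,  R = nil.
Occurs check fails: Z occurs in s(Z); the equation Z = s(Z) has no finite solution.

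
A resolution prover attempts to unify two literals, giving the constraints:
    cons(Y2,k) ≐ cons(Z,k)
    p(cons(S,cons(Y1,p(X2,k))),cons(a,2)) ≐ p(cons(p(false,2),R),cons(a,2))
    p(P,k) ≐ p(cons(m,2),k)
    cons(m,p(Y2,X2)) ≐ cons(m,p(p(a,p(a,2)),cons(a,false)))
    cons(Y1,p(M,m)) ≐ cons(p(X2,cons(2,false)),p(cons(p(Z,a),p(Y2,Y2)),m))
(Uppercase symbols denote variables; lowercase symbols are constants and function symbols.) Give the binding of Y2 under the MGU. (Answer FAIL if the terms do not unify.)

p(a,p(a,2))

Decompose cons/2: Y2 ≐ Z,  k ≐ k.
Bind Y2 := Z; substituting into the 2 remaining equations that mention Y2 gives: cons(m,p(Z,X2)) ≐ cons(m,p(p(a,p(a,2)),cons(a,false))),  cons(Y1,p(M,m)) ≐ cons(p(X2,cons(2,false)),p(cons(p(Z,a),p(Z,Z)),m)).
Delete trivial equation k ≐ k.
Decompose p/2: cons(S,cons(Y1,p(X2,k))) ≐ cons(p(false,2),R),  cons(a,2) ≐ cons(a,2).
Decompose cons/2: S ≐ p(false,2),  cons(Y1,p(X2,k)) ≐ R.
Bind S := p(false,2); no other remaining equation mentions S.
Bind R := cons(Y1,p(X2,k)); no other remaining equation mentions R.
Delete trivial equation cons(a,2) ≐ cons(a,2).
Decompose p/2: P ≐ cons(m,2),  k ≐ k.
Bind P := cons(m,2); no other remaining equation mentions P.
Delete trivial equation k ≐ k.
Decompose cons/2: m ≐ m,  p(Z,X2) ≐ p(p(a,p(a,2)),cons(a,false)).
Delete trivial equation m ≐ m.
Decompose p/2: Z ≐ p(a,p(a,2)),  X2 ≐ cons(a,false).
Bind Z := p(a,p(a,2)); substituting into the one remaining equation that mentions Z gives: cons(Y1,p(M,m)) ≐ cons(p(X2,cons(2,false)),p(cons(p(p(a,p(a,2)),a),p(p(a,p(a,2)),p(a,p(a,2)))),m)). Substituting into the earlier binding gives Y2 := p(a,p(a,2)).
Bind X2 := cons(a,false); substituting into the remaining equation gives: cons(Y1,p(M,m)) ≐ cons(p(cons(a,false),cons(2,false)),p(cons(p(p(a,p(a,2)),a),p(p(a,p(a,2)),p(a,p(a,2)))),m)). Substituting into the earlier binding gives R := cons(Y1,p(cons(a,false),k)).
Decompose cons/2: Y1 ≐ p(cons(a,false),cons(2,false)),  p(M,m) ≐ p(cons(p(p(a,p(a,2)),a),p(p(a,p(a,2)),p(a,p(a,2)))),m).
Bind Y1 := p(cons(a,false),cons(2,false)); no other remaining equation mentions Y1. Substituting into the earlier binding gives R := cons(p(cons(a,false),cons(2,false)),p(cons(a,false),k)).
Decompose p/2: M ≐ cons(p(p(a,p(a,2)),a),p(p(a,p(a,2)),p(a,p(a,2)))),  m ≐ m.
Bind M := cons(p(p(a,p(a,2)),a),p(p(a,p(a,2)),p(a,p(a,2)))); no other remaining equation mentions M.
Delete trivial equation m ≐ m.
MGU = { Y2 := p(a,p(a,2)), S := p(false,2), R := cons(p(cons(a,false),cons(2,false)),p(cons(a,false),k)), P := cons(m,2), Z := p(a,p(a,2)), X2 := cons(a,false), Y1 := p(cons(a,false),cons(2,false)), M := cons(p(p(a,p(a,2)),a),p(p(a,p(a,2)),p(a,p(a,2)))) }, so Y2 := p(a,p(a,2)).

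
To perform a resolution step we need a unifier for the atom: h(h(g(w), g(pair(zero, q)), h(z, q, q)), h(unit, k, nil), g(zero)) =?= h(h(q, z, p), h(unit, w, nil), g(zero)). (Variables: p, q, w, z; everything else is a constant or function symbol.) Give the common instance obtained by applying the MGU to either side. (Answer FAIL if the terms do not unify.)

Decompose h/3: h(g(w), g(pair(zero, q)), h(z, q, q)) =?= h(q, z, p),  h(unit, k, nil) =?= h(unit, w, nil),  g(zero) =?= g(zero).
Decompose h/3: g(w) =?= q,  g(pair(zero, q)) =?= z,  h(z, q, q) =?= p.
Bind q := g(w); substituting into the 2 remaining equations that mention q gives: g(pair(zero, g(w))) =?= z,  h(z, g(w), g(w)) =?= p.
Bind z := g(pair(zero, g(w))); substituting into the one remaining equation that mentions z gives: h(g(pair(zero, g(w))), g(w), g(w)) =?= p.
Bind p := h(g(pair(zero, g(w))), g(w), g(w)); no other remaining equation mentions p.
Decompose h/3: unit =?= unit,  k =?= w,  nil =?= nil.
Delete trivial equation unit =?= unit.
Bind w := k; no other remaining equation mentions w. Substituting into the earlier bindings gives q := g(k), z := g(pair(zero, g(k))), p := h(g(pair(zero, g(k))), g(k), g(k)).
Delete trivial equation nil =?= nil.
Delete trivial equation g(zero) =?= g(zero).
Applying the MGU to either side gives h(h(g(k), g(pair(zero, g(k))), h(g(pair(zero, g(k))), g(k), g(k))), h(unit, k, nil), g(zero)).

h(h(g(k), g(pair(zero, g(k))), h(g(pair(zero, g(k))), g(k), g(k))), h(unit, k, nil), g(zero))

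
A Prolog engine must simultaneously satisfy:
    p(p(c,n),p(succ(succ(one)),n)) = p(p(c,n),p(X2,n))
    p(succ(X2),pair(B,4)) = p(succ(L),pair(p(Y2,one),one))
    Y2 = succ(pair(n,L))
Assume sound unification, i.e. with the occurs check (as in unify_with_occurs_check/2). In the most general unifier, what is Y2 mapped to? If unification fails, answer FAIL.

FAIL

Decompose p/2: p(c,n) = p(c,n),  p(succ(succ(one)),n) = p(X2,n).
Delete trivial equation p(c,n) = p(c,n).
Decompose p/2: succ(succ(one)) = X2,  n = n.
Bind X2 := succ(succ(one)); substituting into the one remaining equation that mentions X2 gives: p(succ(succ(succ(one))),pair(B,4)) = p(succ(L),pair(p(Y2,one),one)).
Delete trivial equation n = n.
Decompose p/2: succ(succ(succ(one))) = succ(L),  pair(B,4) = pair(p(Y2,one),one).
Decompose succ/1: succ(succ(one)) = L.
Bind L := succ(succ(one)); substituting into the one remaining equation that mentions L gives: Y2 = succ(pair(n,succ(succ(one)))).
Decompose pair/2: B = p(Y2,one),  4 = one.
Bind B := p(Y2,one); no other remaining equation mentions B.
Clash: constants 4 and one differ; no unifier exists.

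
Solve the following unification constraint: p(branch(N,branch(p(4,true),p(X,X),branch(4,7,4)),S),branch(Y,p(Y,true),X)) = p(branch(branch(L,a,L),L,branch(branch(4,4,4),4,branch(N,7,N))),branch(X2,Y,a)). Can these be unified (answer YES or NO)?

Decompose p/2: branch(N,branch(p(4,true),p(X,X),branch(4,7,4)),S) = branch(branch(L,a,L),L,branch(branch(4,4,4),4,branch(N,7,N))),  branch(Y,p(Y,true),X) = branch(X2,Y,a).
Decompose branch/3: N = branch(L,a,L),  branch(p(4,true),p(X,X),branch(4,7,4)) = L,  S = branch(branch(4,4,4),4,branch(N,7,N)).
Bind N := branch(L,a,L); substituting into the one remaining equation that mentions N gives: S = branch(branch(4,4,4),4,branch(branch(L,a,L),7,branch(L,a,L))).
Bind L := branch(p(4,true),p(X,X),branch(4,7,4)); substituting into the one remaining equation that mentions L gives: S = branch(branch(4,4,4),4,branch(branch(branch(p(4,true),p(X,X),branch(4,7,4)),a,branch(p(4,true),p(X,X),branch(4,7,4))),7,branch(branch(p(4,true),p(X,X),branch(4,7,4)),a,branch(p(4,true),p(X,X),branch(4,7,4))))). Substituting into the earlier binding gives N := branch(branch(p(4,true),p(X,X),branch(4,7,4)),a,branch(p(4,true),p(X,X),branch(4,7,4))).
Bind S := branch(branch(4,4,4),4,branch(branch(branch(p(4,true),p(X,X),branch(4,7,4)),a,branch(p(4,true),p(X,X),branch(4,7,4))),7,branch(branch(p(4,true),p(X,X),branch(4,7,4)),a,branch(p(4,true),p(X,X),branch(4,7,4))))); no other remaining equation mentions S.
Decompose branch/3: Y = X2,  p(Y,true) = Y,  X = a.
Bind Y := X2; substituting into the one remaining equation that mentions Y gives: p(X2,true) = X2.
Occurs check fails: X2 occurs in p(X2,true); the equation X2 = p(X2,true) has no finite solution.

NO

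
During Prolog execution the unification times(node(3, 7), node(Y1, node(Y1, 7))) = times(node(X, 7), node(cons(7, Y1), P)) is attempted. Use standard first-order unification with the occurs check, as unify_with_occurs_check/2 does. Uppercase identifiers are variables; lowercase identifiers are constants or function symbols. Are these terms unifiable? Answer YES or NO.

NO

Decompose times/2: node(3, 7) = node(X, 7),  node(Y1, node(Y1, 7)) = node(cons(7, Y1), P).
Decompose node/2: 3 = X,  7 = 7.
Bind X := 3; no other remaining equation mentions X.
Delete trivial equation 7 = 7.
Decompose node/2: Y1 = cons(7, Y1),  node(Y1, 7) = P.
Occurs check fails: Y1 occurs in cons(7, Y1); the equation Y1 = cons(7, Y1) has no finite solution.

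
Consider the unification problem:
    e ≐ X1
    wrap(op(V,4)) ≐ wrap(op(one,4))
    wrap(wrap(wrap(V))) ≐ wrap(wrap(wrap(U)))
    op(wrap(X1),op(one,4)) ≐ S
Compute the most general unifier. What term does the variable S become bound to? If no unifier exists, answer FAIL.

op(wrap(e),op(one,4))

Bind X1 := e; substituting into the one remaining equation that mentions X1 gives: op(wrap(e),op(one,4)) ≐ S.
Decompose wrap/1: op(V,4) ≐ op(one,4).
Decompose op/2: V ≐ one,  4 ≐ 4.
Bind V := one; substituting into the one remaining equation that mentions V gives: wrap(wrap(wrap(one))) ≐ wrap(wrap(wrap(U))).
Delete trivial equation 4 ≐ 4.
Decompose wrap/1: wrap(wrap(one)) ≐ wrap(wrap(U)).
Decompose wrap/1: wrap(one) ≐ wrap(U).
Decompose wrap/1: one ≐ U.
Bind U := one; no other remaining equation mentions U.
Bind S := op(wrap(e),op(one,4)).
MGU = { X1 ↦ e, V ↦ one, U ↦ one, S ↦ op(wrap(e),op(one,4)) }, so S ↦ op(wrap(e),op(one,4)).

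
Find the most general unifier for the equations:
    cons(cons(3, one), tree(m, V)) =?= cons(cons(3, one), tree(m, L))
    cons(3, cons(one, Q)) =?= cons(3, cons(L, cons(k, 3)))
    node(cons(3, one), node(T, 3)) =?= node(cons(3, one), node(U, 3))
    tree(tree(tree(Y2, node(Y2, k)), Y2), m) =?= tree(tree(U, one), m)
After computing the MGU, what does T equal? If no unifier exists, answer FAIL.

Decompose cons/2: cons(3, one) =?= cons(3, one),  tree(m, V) =?= tree(m, L).
Delete trivial equation cons(3, one) =?= cons(3, one).
Decompose tree/2: m =?= m,  V =?= L.
Delete trivial equation m =?= m.
Bind V := L; no other remaining equation mentions V.
Decompose cons/2: 3 =?= 3,  cons(one, Q) =?= cons(L, cons(k, 3)).
Delete trivial equation 3 =?= 3.
Decompose cons/2: one =?= L,  Q =?= cons(k, 3).
Bind L := one; no other remaining equation mentions L. Substituting into the earlier binding gives V := one.
Bind Q := cons(k, 3); no other remaining equation mentions Q.
Decompose node/2: cons(3, one) =?= cons(3, one),  node(T, 3) =?= node(U, 3).
Delete trivial equation cons(3, one) =?= cons(3, one).
Decompose node/2: T =?= U,  3 =?= 3.
Bind T := U; no other remaining equation mentions T.
Delete trivial equation 3 =?= 3.
Decompose tree/2: tree(tree(Y2, node(Y2, k)), Y2) =?= tree(U, one),  m =?= m.
Decompose tree/2: tree(Y2, node(Y2, k)) =?= U,  Y2 =?= one.
Bind U := tree(Y2, node(Y2, k)); no other remaining equation mentions U. Substituting into the earlier binding gives T := tree(Y2, node(Y2, k)).
Bind Y2 := one; no other remaining equation mentions Y2. Substituting into the earlier bindings gives T := tree(one, node(one, k)), U := tree(one, node(one, k)).
Delete trivial equation m =?= m.
MGU = { V := one, L := one, Q := cons(k, 3), T := tree(one, node(one, k)), U := tree(one, node(one, k)), Y2 := one }, so T := tree(one, node(one, k)).

tree(one, node(one, k))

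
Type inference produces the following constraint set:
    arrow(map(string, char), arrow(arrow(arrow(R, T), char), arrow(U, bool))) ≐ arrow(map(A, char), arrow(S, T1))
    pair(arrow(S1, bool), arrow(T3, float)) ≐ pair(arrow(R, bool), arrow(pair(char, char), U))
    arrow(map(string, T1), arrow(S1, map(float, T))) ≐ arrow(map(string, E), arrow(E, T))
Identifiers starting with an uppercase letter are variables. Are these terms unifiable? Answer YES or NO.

NO

Decompose arrow/2: map(string, char) ≐ map(A, char),  arrow(arrow(arrow(R, T), char), arrow(U, bool)) ≐ arrow(S, T1).
Decompose map/2: string ≐ A,  char ≐ char.
Bind A := string; no other remaining equation mentions A.
Delete trivial equation char ≐ char.
Decompose arrow/2: arrow(arrow(R, T), char) ≐ S,  arrow(U, bool) ≐ T1.
Bind S := arrow(arrow(R, T), char); no other remaining equation mentions S.
Bind T1 := arrow(U, bool); substituting into the one remaining equation that mentions T1 gives: arrow(map(string, arrow(U, bool)), arrow(S1, map(float, T))) ≐ arrow(map(string, E), arrow(E, T)).
Decompose pair/2: arrow(S1, bool) ≐ arrow(R, bool),  arrow(T3, float) ≐ arrow(pair(char, char), U).
Decompose arrow/2: S1 ≐ R,  bool ≐ bool.
Bind S1 := R; substituting into the one remaining equation that mentions S1 gives: arrow(map(string, arrow(U, bool)), arrow(R, map(float, T))) ≐ arrow(map(string, E), arrow(E, T)).
Delete trivial equation bool ≐ bool.
Decompose arrow/2: T3 ≐ pair(char, char),  float ≐ U.
Bind T3 := pair(char, char); no other remaining equation mentions T3.
Bind U := float; substituting into the remaining equation gives: arrow(map(string, arrow(float, bool)), arrow(R, map(float, T))) ≐ arrow(map(string, E), arrow(E, T)). Substituting into the earlier binding gives T1 := arrow(float, bool).
Decompose arrow/2: map(string, arrow(float, bool)) ≐ map(string, E),  arrow(R, map(float, T)) ≐ arrow(E, T).
Decompose map/2: string ≐ string,  arrow(float, bool) ≐ E.
Delete trivial equation string ≐ string.
Bind E := arrow(float, bool); substituting into the remaining equation gives: arrow(R, map(float, T)) ≐ arrow(arrow(float, bool), T).
Decompose arrow/2: R ≐ arrow(float, bool),  map(float, T) ≐ T.
Bind R := arrow(float, bool); no other remaining equation mentions R. Substituting into the earlier bindings gives S := arrow(arrow(arrow(float, bool), T), char), S1 := arrow(float, bool).
Occurs check fails: T occurs in map(float, T); the equation T ≐ map(float, T) has no finite solution.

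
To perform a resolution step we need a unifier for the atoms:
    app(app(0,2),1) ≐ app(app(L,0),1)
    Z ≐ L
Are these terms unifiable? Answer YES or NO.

NO

Decompose app/2: app(0,2) ≐ app(L,0),  1 ≐ 1.
Decompose app/2: 0 ≐ L,  2 ≐ 0.
Bind L := 0; substituting into the one remaining equation that mentions L gives: Z ≐ 0.
Clash: constants 2 and 0 differ; no unifier exists.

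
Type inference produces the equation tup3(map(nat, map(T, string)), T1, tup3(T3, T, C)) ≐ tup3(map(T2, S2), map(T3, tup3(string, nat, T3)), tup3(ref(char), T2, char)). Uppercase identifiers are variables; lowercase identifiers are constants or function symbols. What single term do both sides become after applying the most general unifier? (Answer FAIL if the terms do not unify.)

tup3(map(nat, map(nat, string)), map(ref(char), tup3(string, nat, ref(char))), tup3(ref(char), nat, char))

Decompose tup3/3: map(nat, map(T, string)) ≐ map(T2, S2),  T1 ≐ map(T3, tup3(string, nat, T3)),  tup3(T3, T, C) ≐ tup3(ref(char), T2, char).
Decompose map/2: nat ≐ T2,  map(T, string) ≐ S2.
Bind T2 := nat; substituting into the one remaining equation that mentions T2 gives: tup3(T3, T, C) ≐ tup3(ref(char), nat, char).
Bind S2 := map(T, string); no other remaining equation mentions S2.
Bind T1 := map(T3, tup3(string, nat, T3)); no other remaining equation mentions T1.
Decompose tup3/3: T3 ≐ ref(char),  T ≐ nat,  C ≐ char.
Bind T3 := ref(char); no other remaining equation mentions T3. Substituting into the earlier binding gives T1 := map(ref(char), tup3(string, nat, ref(char))).
Bind T := nat; no other remaining equation mentions T. Substituting into the earlier binding gives S2 := map(nat, string).
Bind C := char.
Applying the MGU to either side gives tup3(map(nat, map(nat, string)), map(ref(char), tup3(string, nat, ref(char))), tup3(ref(char), nat, char)).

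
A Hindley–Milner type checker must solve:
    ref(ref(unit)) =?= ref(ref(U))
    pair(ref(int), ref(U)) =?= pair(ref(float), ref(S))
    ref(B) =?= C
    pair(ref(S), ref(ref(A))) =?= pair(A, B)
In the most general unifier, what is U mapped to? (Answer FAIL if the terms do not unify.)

FAIL

Decompose ref/1: ref(unit) =?= ref(U).
Decompose ref/1: unit =?= U.
Bind U := unit; substituting into the one remaining equation that mentions U gives: pair(ref(int), ref(unit)) =?= pair(ref(float), ref(S)).
Decompose pair/2: ref(int) =?= ref(float),  ref(unit) =?= ref(S).
Decompose ref/1: int =?= float.
Clash: constants int and float differ; no unifier exists.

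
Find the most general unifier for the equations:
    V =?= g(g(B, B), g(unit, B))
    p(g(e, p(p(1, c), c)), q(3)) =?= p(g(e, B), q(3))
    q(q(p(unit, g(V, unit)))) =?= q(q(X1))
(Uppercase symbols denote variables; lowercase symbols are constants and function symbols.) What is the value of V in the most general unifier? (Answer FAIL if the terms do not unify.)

g(g(p(p(1, c), c), p(p(1, c), c)), g(unit, p(p(1, c), c)))

Bind V := g(g(B, B), g(unit, B)); substituting into the one remaining equation that mentions V gives: q(q(p(unit, g(g(g(B, B), g(unit, B)), unit)))) =?= q(q(X1)).
Decompose p/2: g(e, p(p(1, c), c)) =?= g(e, B),  q(3) =?= q(3).
Decompose g/2: e =?= e,  p(p(1, c), c) =?= B.
Delete trivial equation e =?= e.
Bind B := p(p(1, c), c); substituting into the one remaining equation that mentions B gives: q(q(p(unit, g(g(g(p(p(1, c), c), p(p(1, c), c)), g(unit, p(p(1, c), c))), unit)))) =?= q(q(X1)). Substituting into the earlier binding gives V := g(g(p(p(1, c), c), p(p(1, c), c)), g(unit, p(p(1, c), c))).
Delete trivial equation q(3) =?= q(3).
Decompose q/1: q(p(unit, g(g(g(p(p(1, c), c), p(p(1, c), c)), g(unit, p(p(1, c), c))), unit))) =?= q(X1).
Decompose q/1: p(unit, g(g(g(p(p(1, c), c), p(p(1, c), c)), g(unit, p(p(1, c), c))), unit)) =?= X1.
Bind X1 := p(unit, g(g(g(p(p(1, c), c), p(p(1, c), c)), g(unit, p(p(1, c), c))), unit)).
MGU = { V := g(g(p(p(1, c), c), p(p(1, c), c)), g(unit, p(p(1, c), c))), B := p(p(1, c), c), X1 := p(unit, g(g(g(p(p(1, c), c), p(p(1, c), c)), g(unit, p(p(1, c), c))), unit)) }, so V := g(g(p(p(1, c), c), p(p(1, c), c)), g(unit, p(p(1, c), c))).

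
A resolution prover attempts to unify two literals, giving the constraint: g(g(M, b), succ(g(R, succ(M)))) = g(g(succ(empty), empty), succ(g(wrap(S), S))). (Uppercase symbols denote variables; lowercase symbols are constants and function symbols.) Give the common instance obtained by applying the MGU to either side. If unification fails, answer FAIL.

FAIL

Decompose g/2: g(M, b) = g(succ(empty), empty),  succ(g(R, succ(M))) = succ(g(wrap(S), S)).
Decompose g/2: M = succ(empty),  b = empty.
Bind M := succ(empty); substituting into the one remaining equation that mentions M gives: succ(g(R, succ(succ(empty)))) = succ(g(wrap(S), S)).
Clash: constants b and empty differ; no unifier exists.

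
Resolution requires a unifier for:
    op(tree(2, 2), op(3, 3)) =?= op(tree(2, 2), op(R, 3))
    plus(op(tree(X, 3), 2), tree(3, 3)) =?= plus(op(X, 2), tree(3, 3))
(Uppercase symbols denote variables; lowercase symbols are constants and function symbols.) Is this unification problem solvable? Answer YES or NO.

NO

Decompose op/2: tree(2, 2) =?= tree(2, 2),  op(3, 3) =?= op(R, 3).
Delete trivial equation tree(2, 2) =?= tree(2, 2).
Decompose op/2: 3 =?= R,  3 =?= 3.
Bind R := 3; no other remaining equation mentions R.
Delete trivial equation 3 =?= 3.
Decompose plus/2: op(tree(X, 3), 2) =?= op(X, 2),  tree(3, 3) =?= tree(3, 3).
Decompose op/2: tree(X, 3) =?= X,  2 =?= 2.
Occurs check fails: X occurs in tree(X, 3); the equation X =?= tree(X, 3) has no finite solution.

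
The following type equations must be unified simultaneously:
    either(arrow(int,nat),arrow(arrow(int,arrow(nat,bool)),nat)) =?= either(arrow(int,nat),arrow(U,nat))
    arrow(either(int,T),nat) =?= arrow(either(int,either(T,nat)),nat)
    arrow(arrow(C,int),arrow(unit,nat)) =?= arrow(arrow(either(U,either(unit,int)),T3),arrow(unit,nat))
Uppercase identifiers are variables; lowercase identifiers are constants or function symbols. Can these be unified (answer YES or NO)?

Decompose either/2: arrow(int,nat) =?= arrow(int,nat),  arrow(arrow(int,arrow(nat,bool)),nat) =?= arrow(U,nat).
Delete trivial equation arrow(int,nat) =?= arrow(int,nat).
Decompose arrow/2: arrow(int,arrow(nat,bool)) =?= U,  nat =?= nat.
Bind U := arrow(int,arrow(nat,bool)); substituting into the one remaining equation that mentions U gives: arrow(arrow(C,int),arrow(unit,nat)) =?= arrow(arrow(either(arrow(int,arrow(nat,bool)),either(unit,int)),T3),arrow(unit,nat)).
Delete trivial equation nat =?= nat.
Decompose arrow/2: either(int,T) =?= either(int,either(T,nat)),  nat =?= nat.
Decompose either/2: int =?= int,  T =?= either(T,nat).
Delete trivial equation int =?= int.
Occurs check fails: T occurs in either(T,nat); the equation T =?= either(T,nat) has no finite solution.

NO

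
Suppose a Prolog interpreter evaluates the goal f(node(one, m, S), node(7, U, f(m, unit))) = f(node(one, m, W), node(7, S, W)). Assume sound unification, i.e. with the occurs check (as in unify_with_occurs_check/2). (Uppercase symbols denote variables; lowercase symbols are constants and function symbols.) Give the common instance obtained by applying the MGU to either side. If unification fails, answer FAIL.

f(node(one, m, f(m, unit)), node(7, f(m, unit), f(m, unit)))

Decompose f/2: node(one, m, S) = node(one, m, W),  node(7, U, f(m, unit)) = node(7, S, W).
Decompose node/3: one = one,  m = m,  S = W.
Delete trivial equation one = one.
Delete trivial equation m = m.
Bind S := W; substituting into the remaining equation gives: node(7, U, f(m, unit)) = node(7, W, W).
Decompose node/3: 7 = 7,  U = W,  f(m, unit) = W.
Delete trivial equation 7 = 7.
Bind U := W; no other remaining equation mentions U.
Bind W := f(m, unit). Substituting into the earlier bindings gives S := f(m, unit), U := f(m, unit).
Applying the MGU to either side gives f(node(one, m, f(m, unit)), node(7, f(m, unit), f(m, unit))).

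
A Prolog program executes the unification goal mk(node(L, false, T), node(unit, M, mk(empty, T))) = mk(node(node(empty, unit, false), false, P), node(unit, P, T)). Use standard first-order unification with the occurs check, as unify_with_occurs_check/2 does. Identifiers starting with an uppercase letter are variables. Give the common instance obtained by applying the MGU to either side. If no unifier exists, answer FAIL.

FAIL

Decompose mk/2: node(L, false, T) = node(node(empty, unit, false), false, P),  node(unit, M, mk(empty, T)) = node(unit, P, T).
Decompose node/3: L = node(empty, unit, false),  false = false,  T = P.
Bind L := node(empty, unit, false); no other remaining equation mentions L.
Delete trivial equation false = false.
Bind T := P; substituting into the remaining equation gives: node(unit, M, mk(empty, P)) = node(unit, P, P).
Decompose node/3: unit = unit,  M = P,  mk(empty, P) = P.
Delete trivial equation unit = unit.
Bind M := P; no other remaining equation mentions M.
Occurs check fails: P occurs in mk(empty, P); the equation P = mk(empty, P) has no finite solution.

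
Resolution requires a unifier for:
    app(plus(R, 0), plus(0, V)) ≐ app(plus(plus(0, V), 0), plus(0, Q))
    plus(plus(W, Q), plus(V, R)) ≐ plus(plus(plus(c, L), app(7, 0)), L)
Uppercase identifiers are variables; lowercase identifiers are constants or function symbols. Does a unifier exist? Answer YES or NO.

Decompose app/2: plus(R, 0) ≐ plus(plus(0, V), 0),  plus(0, V) ≐ plus(0, Q).
Decompose plus/2: R ≐ plus(0, V),  0 ≐ 0.
Bind R := plus(0, V); substituting into the one remaining equation that mentions R gives: plus(plus(W, Q), plus(V, plus(0, V))) ≐ plus(plus(plus(c, L), app(7, 0)), L).
Delete trivial equation 0 ≐ 0.
Decompose plus/2: 0 ≐ 0,  V ≐ Q.
Delete trivial equation 0 ≐ 0.
Bind V := Q; substituting into the remaining equation gives: plus(plus(W, Q), plus(Q, plus(0, Q))) ≐ plus(plus(plus(c, L), app(7, 0)), L). Substituting into the earlier binding gives R := plus(0, Q).
Decompose plus/2: plus(W, Q) ≐ plus(plus(c, L), app(7, 0)),  plus(Q, plus(0, Q)) ≐ L.
Decompose plus/2: W ≐ plus(c, L),  Q ≐ app(7, 0).
Bind W := plus(c, L); no other remaining equation mentions W.
Bind Q := app(7, 0); substituting into the remaining equation gives: plus(app(7, 0), plus(0, app(7, 0))) ≐ L. Substituting into the earlier bindings gives R := plus(0, app(7, 0)), V := app(7, 0).
Bind L := plus(app(7, 0), plus(0, app(7, 0))). Substituting into the earlier binding gives W := plus(c, plus(app(7, 0), plus(0, app(7, 0)))).
No equations remain and no clash or occurs-check failure arose, so a unifier exists.

YES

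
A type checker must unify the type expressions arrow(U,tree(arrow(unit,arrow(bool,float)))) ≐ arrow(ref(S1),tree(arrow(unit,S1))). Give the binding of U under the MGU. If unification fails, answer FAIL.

ref(arrow(bool,float))

Decompose arrow/2: U ≐ ref(S1),  tree(arrow(unit,arrow(bool,float))) ≐ tree(arrow(unit,S1)).
Bind U := ref(S1); no other remaining equation mentions U.
Decompose tree/1: arrow(unit,arrow(bool,float)) ≐ arrow(unit,S1).
Decompose arrow/2: unit ≐ unit,  arrow(bool,float) ≐ S1.
Delete trivial equation unit ≐ unit.
Bind S1 := arrow(bool,float). Substituting into the earlier binding gives U := ref(arrow(bool,float)).
MGU = { U -> ref(arrow(bool,float)), S1 -> arrow(bool,float) }, so U -> ref(arrow(bool,float)).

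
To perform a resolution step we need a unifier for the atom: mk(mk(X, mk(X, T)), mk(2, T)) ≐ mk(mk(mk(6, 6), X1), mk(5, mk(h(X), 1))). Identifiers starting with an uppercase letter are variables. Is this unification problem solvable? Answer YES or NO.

Decompose mk/2: mk(X, mk(X, T)) ≐ mk(mk(6, 6), X1),  mk(2, T) ≐ mk(5, mk(h(X), 1)).
Decompose mk/2: X ≐ mk(6, 6),  mk(X, T) ≐ X1.
Bind X := mk(6, 6); substituting into the remaining equations gives: mk(mk(6, 6), T) ≐ X1,  mk(2, T) ≐ mk(5, mk(h(mk(6, 6)), 1)).
Bind X1 := mk(mk(6, 6), T); no other remaining equation mentions X1.
Decompose mk/2: 2 ≐ 5,  T ≐ mk(h(mk(6, 6)), 1).
Clash: constants 2 and 5 differ; no unifier exists.

NO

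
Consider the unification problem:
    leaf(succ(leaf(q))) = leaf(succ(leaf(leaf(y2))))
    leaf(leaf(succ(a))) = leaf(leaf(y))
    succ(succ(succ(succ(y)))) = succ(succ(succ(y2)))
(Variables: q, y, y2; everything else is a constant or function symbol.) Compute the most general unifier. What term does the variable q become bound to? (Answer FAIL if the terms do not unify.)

leaf(succ(succ(a)))

Decompose leaf/1: succ(leaf(q)) = succ(leaf(leaf(y2))).
Decompose succ/1: leaf(q) = leaf(leaf(y2)).
Decompose leaf/1: q = leaf(y2).
Bind q := leaf(y2); no other remaining equation mentions q.
Decompose leaf/1: leaf(succ(a)) = leaf(y).
Decompose leaf/1: succ(a) = y.
Bind y := succ(a); substituting into the remaining equation gives: succ(succ(succ(succ(succ(a))))) = succ(succ(succ(y2))).
Decompose succ/1: succ(succ(succ(succ(a)))) = succ(succ(y2)).
Decompose succ/1: succ(succ(succ(a))) = succ(y2).
Decompose succ/1: succ(succ(a)) = y2.
Bind y2 := succ(succ(a)). Substituting into the earlier binding gives q := leaf(succ(succ(a))).
MGU = { q := leaf(succ(succ(a))), y := succ(a), y2 := succ(succ(a)) }, so q := leaf(succ(succ(a))).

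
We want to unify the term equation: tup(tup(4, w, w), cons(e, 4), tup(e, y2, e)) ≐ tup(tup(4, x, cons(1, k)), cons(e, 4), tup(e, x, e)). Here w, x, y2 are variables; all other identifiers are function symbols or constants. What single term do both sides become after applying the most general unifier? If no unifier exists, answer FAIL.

tup(tup(4, cons(1, k), cons(1, k)), cons(e, 4), tup(e, cons(1, k), e))

Decompose tup/3: tup(4, w, w) ≐ tup(4, x, cons(1, k)),  cons(e, 4) ≐ cons(e, 4),  tup(e, y2, e) ≐ tup(e, x, e).
Decompose tup/3: 4 ≐ 4,  w ≐ x,  w ≐ cons(1, k).
Delete trivial equation 4 ≐ 4.
Bind w := x; substituting into the one remaining equation that mentions w gives: x ≐ cons(1, k).
Bind x := cons(1, k); substituting into the one remaining equation that mentions x gives: tup(e, y2, e) ≐ tup(e, cons(1, k), e). Substituting into the earlier binding gives w := cons(1, k).
Delete trivial equation cons(e, 4) ≐ cons(e, 4).
Decompose tup/3: e ≐ e,  y2 ≐ cons(1, k),  e ≐ e.
Delete trivial equation e ≐ e.
Bind y2 := cons(1, k); no other remaining equation mentions y2.
Delete trivial equation e ≐ e.
Applying the MGU to either side gives tup(tup(4, cons(1, k), cons(1, k)), cons(e, 4), tup(e, cons(1, k), e)).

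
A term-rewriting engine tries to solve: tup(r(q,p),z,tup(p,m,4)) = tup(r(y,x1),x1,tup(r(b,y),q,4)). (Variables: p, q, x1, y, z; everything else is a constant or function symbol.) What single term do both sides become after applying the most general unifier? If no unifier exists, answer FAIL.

Decompose tup/3: r(q,p) = r(y,x1),  z = x1,  tup(p,m,4) = tup(r(b,y),q,4).
Decompose r/2: q = y,  p = x1.
Bind q := y; substituting into the one remaining equation that mentions q gives: tup(p,m,4) = tup(r(b,y),y,4).
Bind p := x1; substituting into the one remaining equation that mentions p gives: tup(x1,m,4) = tup(r(b,y),y,4).
Bind z := x1; no other remaining equation mentions z.
Decompose tup/3: x1 = r(b,y),  m = y,  4 = 4.
Bind x1 := r(b,y); no other remaining equation mentions x1. Substituting into the earlier bindings gives p := r(b,y), z := r(b,y).
Bind y := m; no other remaining equation mentions y. Substituting into the earlier bindings gives q := m, p := r(b,m), z := r(b,m), x1 := r(b,m).
Delete trivial equation 4 = 4.
Applying the MGU to either side gives tup(r(m,r(b,m)),r(b,m),tup(r(b,m),m,4)).

tup(r(m,r(b,m)),r(b,m),tup(r(b,m),m,4))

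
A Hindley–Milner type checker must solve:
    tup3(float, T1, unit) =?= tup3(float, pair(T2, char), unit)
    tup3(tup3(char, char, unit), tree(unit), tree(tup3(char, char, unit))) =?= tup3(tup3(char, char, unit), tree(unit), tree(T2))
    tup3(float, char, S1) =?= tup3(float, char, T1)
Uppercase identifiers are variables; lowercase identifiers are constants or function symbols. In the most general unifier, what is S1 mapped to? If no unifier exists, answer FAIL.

pair(tup3(char, char, unit), char)

Decompose tup3/3: float =?= float,  T1 =?= pair(T2, char),  unit =?= unit.
Delete trivial equation float =?= float.
Bind T1 := pair(T2, char); substituting into the one remaining equation that mentions T1 gives: tup3(float, char, S1) =?= tup3(float, char, pair(T2, char)).
Delete trivial equation unit =?= unit.
Decompose tup3/3: tup3(char, char, unit) =?= tup3(char, char, unit),  tree(unit) =?= tree(unit),  tree(tup3(char, char, unit)) =?= tree(T2).
Delete trivial equation tup3(char, char, unit) =?= tup3(char, char, unit).
Delete trivial equation tree(unit) =?= tree(unit).
Decompose tree/1: tup3(char, char, unit) =?= T2.
Bind T2 := tup3(char, char, unit); substituting into the remaining equation gives: tup3(float, char, S1) =?= tup3(float, char, pair(tup3(char, char, unit), char)). Substituting into the earlier binding gives T1 := pair(tup3(char, char, unit), char).
Decompose tup3/3: float =?= float,  char =?= char,  S1 =?= pair(tup3(char, char, unit), char).
Delete trivial equation float =?= float.
Delete trivial equation char =?= char.
Bind S1 := pair(tup3(char, char, unit), char).
MGU = { T1 ↦ pair(tup3(char, char, unit), char), T2 ↦ tup3(char, char, unit), S1 ↦ pair(tup3(char, char, unit), char) }, so S1 ↦ pair(tup3(char, char, unit), char).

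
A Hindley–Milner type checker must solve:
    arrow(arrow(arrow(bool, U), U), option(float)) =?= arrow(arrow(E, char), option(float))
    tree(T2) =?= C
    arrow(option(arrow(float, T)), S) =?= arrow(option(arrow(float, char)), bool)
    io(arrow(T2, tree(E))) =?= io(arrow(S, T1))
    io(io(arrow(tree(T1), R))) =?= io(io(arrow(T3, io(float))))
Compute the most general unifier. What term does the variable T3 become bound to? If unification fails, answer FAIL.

tree(tree(arrow(bool, char)))

Decompose arrow/2: arrow(arrow(bool, U), U) =?= arrow(E, char),  option(float) =?= option(float).
Decompose arrow/2: arrow(bool, U) =?= E,  U =?= char.
Bind E := arrow(bool, U); substituting into the one remaining equation that mentions E gives: io(arrow(T2, tree(arrow(bool, U)))) =?= io(arrow(S, T1)).
Bind U := char; substituting into the one remaining equation that mentions U gives: io(arrow(T2, tree(arrow(bool, char)))) =?= io(arrow(S, T1)). Substituting into the earlier binding gives E := arrow(bool, char).
Delete trivial equation option(float) =?= option(float).
Bind C := tree(T2); no other remaining equation mentions C.
Decompose arrow/2: option(arrow(float, T)) =?= option(arrow(float, char)),  S =?= bool.
Decompose option/1: arrow(float, T) =?= arrow(float, char).
Decompose arrow/2: float =?= float,  T =?= char.
Delete trivial equation float =?= float.
Bind T := char; no other remaining equation mentions T.
Bind S := bool; substituting into the one remaining equation that mentions S gives: io(arrow(T2, tree(arrow(bool, char)))) =?= io(arrow(bool, T1)).
Decompose io/1: arrow(T2, tree(arrow(bool, char))) =?= arrow(bool, T1).
Decompose arrow/2: T2 =?= bool,  tree(arrow(bool, char)) =?= T1.
Bind T2 := bool; no other remaining equation mentions T2. Substituting into the earlier binding gives C := tree(bool).
Bind T1 := tree(arrow(bool, char)); substituting into the remaining equation gives: io(io(arrow(tree(tree(arrow(bool, char))), R))) =?= io(io(arrow(T3, io(float)))).
Decompose io/1: io(arrow(tree(tree(arrow(bool, char))), R)) =?= io(arrow(T3, io(float))).
Decompose io/1: arrow(tree(tree(arrow(bool, char))), R) =?= arrow(T3, io(float)).
Decompose arrow/2: tree(tree(arrow(bool, char))) =?= T3,  R =?= io(float).
Bind T3 := tree(tree(arrow(bool, char))); no other remaining equation mentions T3.
Bind R := io(float).
MGU = { E ↦ arrow(bool, char), U ↦ char, C ↦ tree(bool), T ↦ char, S ↦ bool, T2 ↦ bool, T1 ↦ tree(arrow(bool, char)), T3 ↦ tree(tree(arrow(bool, char))), R ↦ io(float) }, so T3 ↦ tree(tree(arrow(bool, char))).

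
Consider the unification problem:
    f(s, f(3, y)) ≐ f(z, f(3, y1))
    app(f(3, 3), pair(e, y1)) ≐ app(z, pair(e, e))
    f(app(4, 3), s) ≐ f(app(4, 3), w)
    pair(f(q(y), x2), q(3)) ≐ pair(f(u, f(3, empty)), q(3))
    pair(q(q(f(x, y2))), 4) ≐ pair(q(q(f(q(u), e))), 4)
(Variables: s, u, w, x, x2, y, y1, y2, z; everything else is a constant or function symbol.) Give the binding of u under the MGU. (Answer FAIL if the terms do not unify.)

Decompose f/2: s ≐ z,  f(3, y) ≐ f(3, y1).
Bind s := z; substituting into the one remaining equation that mentions s gives: f(app(4, 3), z) ≐ f(app(4, 3), w).
Decompose f/2: 3 ≐ 3,  y ≐ y1.
Delete trivial equation 3 ≐ 3.
Bind y := y1; substituting into the one remaining equation that mentions y gives: pair(f(q(y1), x2), q(3)) ≐ pair(f(u, f(3, empty)), q(3)).
Decompose app/2: f(3, 3) ≐ z,  pair(e, y1) ≐ pair(e, e).
Bind z := f(3, 3); substituting into the one remaining equation that mentions z gives: f(app(4, 3), f(3, 3)) ≐ f(app(4, 3), w). Substituting into the earlier binding gives s := f(3, 3).
Decompose pair/2: e ≐ e,  y1 ≐ e.
Delete trivial equation e ≐ e.
Bind y1 := e; substituting into the one remaining equation that mentions y1 gives: pair(f(q(e), x2), q(3)) ≐ pair(f(u, f(3, empty)), q(3)). Substituting into the earlier binding gives y := e.
Decompose f/2: app(4, 3) ≐ app(4, 3),  f(3, 3) ≐ w.
Delete trivial equation app(4, 3) ≐ app(4, 3).
Bind w := f(3, 3); no other remaining equation mentions w.
Decompose pair/2: f(q(e), x2) ≐ f(u, f(3, empty)),  q(3) ≐ q(3).
Decompose f/2: q(e) ≐ u,  x2 ≐ f(3, empty).
Bind u := q(e); substituting into the one remaining equation that mentions u gives: pair(q(q(f(x, y2))), 4) ≐ pair(q(q(f(q(q(e)), e))), 4).
Bind x2 := f(3, empty); no other remaining equation mentions x2.
Delete trivial equation q(3) ≐ q(3).
Decompose pair/2: q(q(f(x, y2))) ≐ q(q(f(q(q(e)), e))),  4 ≐ 4.
Decompose q/1: q(f(x, y2)) ≐ q(f(q(q(e)), e)).
Decompose q/1: f(x, y2) ≐ f(q(q(e)), e).
Decompose f/2: x ≐ q(q(e)),  y2 ≐ e.
Bind x := q(q(e)); no other remaining equation mentions x.
Bind y2 := e; no other remaining equation mentions y2.
Delete trivial equation 4 ≐ 4.
MGU = { s ↦ f(3, 3), y ↦ e, z ↦ f(3, 3), y1 ↦ e, w ↦ f(3, 3), u ↦ q(e), x2 ↦ f(3, empty), x ↦ q(q(e)), y2 ↦ e }, so u ↦ q(e).

q(e)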